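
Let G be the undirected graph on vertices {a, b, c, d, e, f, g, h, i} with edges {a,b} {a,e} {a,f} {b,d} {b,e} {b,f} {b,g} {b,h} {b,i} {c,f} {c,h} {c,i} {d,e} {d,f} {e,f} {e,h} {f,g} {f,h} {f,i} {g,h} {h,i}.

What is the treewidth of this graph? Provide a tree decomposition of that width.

Every bag has size at most 4, so the width is 4 − 1 = 3 and tw(G) ≤ 3. On the other hand G contains the 4-clique {c, f, h, i}. A clique must lie in a single bag of any decomposition, so no decomposition can have width below 3. Hence tw(G) = 3 exactly.

Treewidth 3.
One optimal decomposition is:
Bags: B1 = {b, f, h, i}  B2 = {b, e, f, h}  B3 = {c, f, h, i}  B4 = {a, b, e, f}  B5 = {b, f, g, h}  B6 = {b, d, e, f}
Tree: B1–B2, B1–B3, B2–B4, B1–B5, B4–B6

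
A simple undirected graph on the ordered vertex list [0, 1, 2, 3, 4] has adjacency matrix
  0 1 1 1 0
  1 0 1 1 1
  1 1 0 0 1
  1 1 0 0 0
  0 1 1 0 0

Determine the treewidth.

A width-2 tree decomposition is:
Bags: B1 = {0, 1, 2}  B2 = {0, 1, 3}  B3 = {1, 2, 4}
Tree: B1–B2, B1–B3
The largest bag has 3 vertices, giving width 2; this decomposition certifies tw(G) ≤ 2. On the other hand G contains the 3-clique {0, 1, 2}. A clique must lie in a single bag of any decomposition, so no decomposition can have width below 2. Combining the bounds, tw(G) = 2.

2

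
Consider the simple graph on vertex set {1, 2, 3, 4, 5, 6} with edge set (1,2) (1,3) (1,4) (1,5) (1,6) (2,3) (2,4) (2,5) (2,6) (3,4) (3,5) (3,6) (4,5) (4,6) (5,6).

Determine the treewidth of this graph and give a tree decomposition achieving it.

Treewidth 5.
Bags: B1 = {1, 2, 3, 4, 5, 6}
Tree: (single bag)

With just one bag of size 6, the width is 6 − 1 = 5, so tw(G) ≤ 5. On the other hand G contains the 6-clique {1, 2, 3, 4, 5, 6}. A clique must lie in a single bag of any decomposition, so no decomposition can have width below 5. Therefore the treewidth is 5.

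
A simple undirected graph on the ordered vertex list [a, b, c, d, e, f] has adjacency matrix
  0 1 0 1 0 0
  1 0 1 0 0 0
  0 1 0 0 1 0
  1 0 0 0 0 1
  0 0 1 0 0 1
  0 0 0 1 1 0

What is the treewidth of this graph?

2

A width-2 tree decomposition is:
Bags: B1 = {d, e, f}  B2 = {a, d, e}  B3 = {a, b, e}  B4 = {b, c, e}
Tree: B1–B2, B2–B3, B3–B4
Every bag has size at most 3, so the width is 3 − 1 = 2 and tw(G) ≤ 2. For the lower bound, G contains the cycle e–f–d–a–b–c–e, so G is not a forest; only forests have treewidth ≤ 1, hence tw(G) ≥ 2. Hence tw(G) = 2 exactly.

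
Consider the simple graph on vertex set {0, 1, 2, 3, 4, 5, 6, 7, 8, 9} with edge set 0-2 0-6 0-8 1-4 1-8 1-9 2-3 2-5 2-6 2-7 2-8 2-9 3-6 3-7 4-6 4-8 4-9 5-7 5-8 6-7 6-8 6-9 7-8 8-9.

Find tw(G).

A width-3 tree decomposition is:
Bags: B1 = {2, 3, 6, 7}  B2 = {2, 6, 7, 8}  B3 = {0, 2, 6, 8}  B4 = {2, 6, 8, 9}  B5 = {4, 6, 8, 9}  B6 = {2, 5, 7, 8}  B7 = {1, 4, 8, 9}
Tree: B1–B2, B2–B3, B3–B4, B4–B5, B2–B6, B5–B7
The largest bag has 4 vertices, giving width 3; this decomposition certifies tw(G) ≤ 3. For the lower bound, the 4 vertices {1, 4, 8, 9} are pairwise adjacent, and any tree decomposition puts a clique entirely inside one bag — forcing width ≥ 3. Hence tw(G) = 3 exactly.

3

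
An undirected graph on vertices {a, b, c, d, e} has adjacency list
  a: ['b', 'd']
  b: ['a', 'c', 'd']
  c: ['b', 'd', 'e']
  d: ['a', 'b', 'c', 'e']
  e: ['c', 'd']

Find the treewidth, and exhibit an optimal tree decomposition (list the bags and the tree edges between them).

Treewidth 2.
One optimal decomposition is:
Bags: B1 = {b, c, d}  B2 = {c, d, e}  B3 = {a, b, d}
Tree: B1–B2, B1–B3

Each bag holds 3 vertices, so the decomposition has width 2, which upper-bounds the treewidth. On the other hand G contains the 3-clique {c, d, e}. A clique must lie in a single bag of any decomposition, so no decomposition can have width below 2. Combining the bounds, tw(G) = 2.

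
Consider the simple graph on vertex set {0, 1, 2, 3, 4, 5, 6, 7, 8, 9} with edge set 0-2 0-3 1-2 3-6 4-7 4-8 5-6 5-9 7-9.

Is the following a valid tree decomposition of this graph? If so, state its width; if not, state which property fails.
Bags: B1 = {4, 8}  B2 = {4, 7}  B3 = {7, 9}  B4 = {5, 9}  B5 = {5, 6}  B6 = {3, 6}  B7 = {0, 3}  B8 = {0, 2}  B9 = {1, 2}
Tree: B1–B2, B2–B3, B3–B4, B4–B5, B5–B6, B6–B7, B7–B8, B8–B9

Yes; width 1.

Every vertex of G appears in some bag (union = {0, 1, 2, 3, 4, 5, 6, 7, 8, 9}); every edge is covered by a bag; and for each vertex v the set of bags containing v is connected in the bag tree. The decomposition is therefore valid. The largest bag has 2 vertices, so the width is 1.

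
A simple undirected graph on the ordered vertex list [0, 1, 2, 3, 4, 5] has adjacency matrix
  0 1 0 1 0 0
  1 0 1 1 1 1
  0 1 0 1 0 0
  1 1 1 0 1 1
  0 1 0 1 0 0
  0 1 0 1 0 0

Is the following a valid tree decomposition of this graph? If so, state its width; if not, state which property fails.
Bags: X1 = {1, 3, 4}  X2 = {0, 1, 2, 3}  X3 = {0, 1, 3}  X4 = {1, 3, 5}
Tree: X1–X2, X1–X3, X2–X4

No — bags containing vertex 0 are not connected in the tree.

A tree decomposition must satisfy three properties: every vertex lies in some bag; for every edge, both endpoints lie together in some bag; and for every vertex, the bags containing it form a connected subtree. Here bags containing vertex 0 are not connected in the tree, so the decomposition is invalid.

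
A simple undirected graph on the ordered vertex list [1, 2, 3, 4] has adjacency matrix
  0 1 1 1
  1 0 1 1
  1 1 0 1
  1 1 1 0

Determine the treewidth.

A width-3 tree decomposition is:
Bags: B1 = {1, 2, 3, 4}
Tree: (single bag)
A single bag containing all 4 vertices is trivially a valid decomposition of width 3. For the lower bound, the 4 vertices {1, 2, 3, 4} are pairwise adjacent, and any tree decomposition puts a clique entirely inside one bag — forcing width ≥ 3. Therefore the treewidth is 3.

3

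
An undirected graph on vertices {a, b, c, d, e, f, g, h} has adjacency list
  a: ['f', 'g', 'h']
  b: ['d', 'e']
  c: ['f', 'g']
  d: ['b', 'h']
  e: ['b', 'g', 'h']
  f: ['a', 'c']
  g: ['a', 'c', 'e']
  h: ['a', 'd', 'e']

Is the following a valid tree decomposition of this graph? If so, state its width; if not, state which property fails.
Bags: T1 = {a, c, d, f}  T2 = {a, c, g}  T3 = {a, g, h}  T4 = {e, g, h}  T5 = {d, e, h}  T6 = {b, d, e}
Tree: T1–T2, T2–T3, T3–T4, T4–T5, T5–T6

No — bags containing vertex d are not connected in the tree.

A tree decomposition must satisfy three properties: every vertex lies in some bag; for every edge, both endpoints lie together in some bag; and for every vertex, the bags containing it form a connected subtree. Here bags containing vertex d are not connected in the tree, so the decomposition is invalid.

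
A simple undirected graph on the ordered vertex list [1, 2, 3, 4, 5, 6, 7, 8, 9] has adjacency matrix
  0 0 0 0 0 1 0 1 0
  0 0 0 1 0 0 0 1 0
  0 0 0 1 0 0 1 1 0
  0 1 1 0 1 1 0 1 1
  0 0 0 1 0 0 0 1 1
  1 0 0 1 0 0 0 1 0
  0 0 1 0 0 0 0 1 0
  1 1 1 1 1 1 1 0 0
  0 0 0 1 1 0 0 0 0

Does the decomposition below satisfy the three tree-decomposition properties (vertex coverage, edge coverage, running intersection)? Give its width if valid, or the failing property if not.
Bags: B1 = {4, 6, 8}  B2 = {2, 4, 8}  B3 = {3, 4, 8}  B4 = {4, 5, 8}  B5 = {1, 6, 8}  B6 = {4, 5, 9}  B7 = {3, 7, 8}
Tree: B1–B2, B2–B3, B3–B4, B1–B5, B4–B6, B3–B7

Yes; width 2.

Every vertex of G appears in some bag (union = {1, 2, 3, 4, 5, 6, 7, 8, 9}); every edge is covered by a bag; and for each vertex v the set of bags containing v is connected in the bag tree. The decomposition is therefore valid. The largest bag has 3 vertices, so the width is 2.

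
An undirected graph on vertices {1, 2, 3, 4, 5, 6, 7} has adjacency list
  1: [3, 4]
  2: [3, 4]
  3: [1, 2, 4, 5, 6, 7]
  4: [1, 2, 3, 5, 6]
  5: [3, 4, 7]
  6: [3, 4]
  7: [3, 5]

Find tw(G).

2

A width-2 tree decomposition is:
Bags: B1 = {3, 4, 6}  B2 = {3, 4, 5}  B3 = {2, 3, 4}  B4 = {1, 3, 4}  B5 = {3, 5, 7}
Tree: B1–B2, B1–B3, B3–B4, B2–B5
The largest bag has 3 vertices, giving width 2; this decomposition certifies tw(G) ≤ 2. On the other hand G contains the 3-clique {1, 3, 4}. A clique must lie in a single bag of any decomposition, so no decomposition can have width below 2. Combining the bounds, tw(G) = 2.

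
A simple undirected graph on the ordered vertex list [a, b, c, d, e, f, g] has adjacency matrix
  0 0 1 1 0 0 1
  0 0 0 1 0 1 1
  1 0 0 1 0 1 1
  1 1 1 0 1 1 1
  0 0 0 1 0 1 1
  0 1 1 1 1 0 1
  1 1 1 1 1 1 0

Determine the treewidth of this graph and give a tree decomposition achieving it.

The largest bag has 4 vertices, giving width 3; this decomposition certifies tw(G) ≤ 3. On the other hand G contains the 4-clique {a, c, d, g}. A clique must lie in a single bag of any decomposition, so no decomposition can have width below 3. Therefore the treewidth is 3.

Treewidth 3.
One optimal decomposition is:
Bags: B1 = {a, c, d, g}  B2 = {c, d, f, g}  B3 = {b, d, f, g}  B4 = {d, e, f, g}
Tree: B1–B2, B2–B3, B3–B4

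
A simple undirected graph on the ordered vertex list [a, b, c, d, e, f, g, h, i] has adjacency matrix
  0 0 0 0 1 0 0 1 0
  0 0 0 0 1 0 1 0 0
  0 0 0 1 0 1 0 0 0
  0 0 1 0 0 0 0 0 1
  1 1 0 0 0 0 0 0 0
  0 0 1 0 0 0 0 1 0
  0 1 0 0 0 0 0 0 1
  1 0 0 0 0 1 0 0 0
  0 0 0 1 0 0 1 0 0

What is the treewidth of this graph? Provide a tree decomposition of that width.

Every bag has size at most 3, so the width is 3 − 1 = 2 and tw(G) ≤ 2. For the lower bound, G contains the cycle a–e–b–g–i–d–c–f–h–a, so G is not a forest; only forests have treewidth ≤ 1, hence tw(G) ≥ 2. The upper and lower bounds meet at 2, so that is the treewidth.

Treewidth 2.
One such decomposition:
Bags: B1 = {a, b, e}  B2 = {a, b, g}  B3 = {a, g, i}  B4 = {a, d, i}  B5 = {a, c, d}  B6 = {a, c, f}  B7 = {a, f, h}
Tree: B1–B2, B2–B3, B3–B4, B4–B5, B5–B6, B6–B7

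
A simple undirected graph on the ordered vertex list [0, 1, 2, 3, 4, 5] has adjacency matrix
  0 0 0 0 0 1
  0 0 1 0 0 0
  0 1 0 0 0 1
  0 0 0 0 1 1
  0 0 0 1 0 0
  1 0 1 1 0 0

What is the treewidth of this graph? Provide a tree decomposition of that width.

Treewidth 1.
One such decomposition:
Bags: B1 = {1, 2}  B2 = {2, 5}  B3 = {3, 5}  B4 = {0, 5}  B5 = {3, 4}
Tree: B1–B2, B2–B3, B2–B4, B3–B5

The largest bag has 2 vertices, giving width 1; this decomposition certifies tw(G) ≤ 1. Any graph with an edge has treewidth ≥ 1, and G has the edge 1–2. Hence tw(G) = 1 exactly.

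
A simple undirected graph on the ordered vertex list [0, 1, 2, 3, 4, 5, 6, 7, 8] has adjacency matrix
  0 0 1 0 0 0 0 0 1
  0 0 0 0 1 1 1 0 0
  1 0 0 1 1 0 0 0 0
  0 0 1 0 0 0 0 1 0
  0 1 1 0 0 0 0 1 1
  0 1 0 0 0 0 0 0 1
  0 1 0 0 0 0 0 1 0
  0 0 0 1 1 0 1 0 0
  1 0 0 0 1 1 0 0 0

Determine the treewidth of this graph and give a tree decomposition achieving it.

Treewidth 3.
One optimal decomposition is:
Bags: B1 = {2, 3, 6, 7}  B2 = {2, 4, 6, 7}  B3 = {1, 2, 4, 6}  B4 = {0, 1, 2, 4}  B5 = {0, 1, 4, 8}  B6 = {0, 1, 5, 8}
Tree: B1–B2, B2–B3, B3–B4, B4–B5, B5–B6

The largest bag has 4 vertices, giving width 3; this decomposition certifies tw(G) ≤ 3. For the lower bound: the 4 vertex sets {3,6,7}, {2}, {4}, {0,1,5,8} are disjoint, each induces a connected subgraph, and every pair is joined by at least one edge of G. Contracting each set to a single vertex therefore yields K_{4} as a minor, and since treewidth is minor-monotone, tw(G) ≥ tw(K_{4}) = 3. Therefore the treewidth is 3.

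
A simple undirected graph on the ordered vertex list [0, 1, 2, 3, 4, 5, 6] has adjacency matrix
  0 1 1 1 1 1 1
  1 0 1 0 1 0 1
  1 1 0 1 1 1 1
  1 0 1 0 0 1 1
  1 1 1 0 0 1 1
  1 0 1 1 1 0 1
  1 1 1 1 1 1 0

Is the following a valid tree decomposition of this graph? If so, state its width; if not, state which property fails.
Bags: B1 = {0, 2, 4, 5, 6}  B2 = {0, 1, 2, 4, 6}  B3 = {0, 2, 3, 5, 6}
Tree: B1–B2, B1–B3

Vertex coverage: the bags together contain {0, 1, 2, 3, 4, 5, 6}, the full vertex set. Edge coverage: each edge of G has both endpoints in at least one bag. Running intersection: for every vertex, the bags containing it form a connected subtree. All three properties hold, so this is a valid tree decomposition of width max|bag| − 1 = 4, and hence tw(G) ≤ 4.

Yes; width 4.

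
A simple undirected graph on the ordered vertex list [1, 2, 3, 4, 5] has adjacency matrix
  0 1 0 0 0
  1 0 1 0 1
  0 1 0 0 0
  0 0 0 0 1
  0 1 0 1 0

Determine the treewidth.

A width-1 tree decomposition is:
Bags: B1 = {1, 2}  B2 = {2, 5}  B3 = {4, 5}  B4 = {2, 3}
Tree: B1–B2, B2–B3, B1–B4
The largest bag has 2 vertices, giving width 1; this decomposition certifies tw(G) ≤ 1. Since G has at least one edge (e.g. 2–1), it is not an edgeless graph, so tw(G) ≥ 1. Therefore the treewidth is 1.

1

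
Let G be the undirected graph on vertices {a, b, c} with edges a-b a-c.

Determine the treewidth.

A width-1 tree decomposition is:
Bags: B1 = {a, c}  B2 = {a, b}
Tree: B1–B2
Each bag holds 2 vertices, so the decomposition has width 1, which upper-bounds the treewidth. G has an edge, so its treewidth is at least 1. Combining the bounds, tw(G) = 1.

1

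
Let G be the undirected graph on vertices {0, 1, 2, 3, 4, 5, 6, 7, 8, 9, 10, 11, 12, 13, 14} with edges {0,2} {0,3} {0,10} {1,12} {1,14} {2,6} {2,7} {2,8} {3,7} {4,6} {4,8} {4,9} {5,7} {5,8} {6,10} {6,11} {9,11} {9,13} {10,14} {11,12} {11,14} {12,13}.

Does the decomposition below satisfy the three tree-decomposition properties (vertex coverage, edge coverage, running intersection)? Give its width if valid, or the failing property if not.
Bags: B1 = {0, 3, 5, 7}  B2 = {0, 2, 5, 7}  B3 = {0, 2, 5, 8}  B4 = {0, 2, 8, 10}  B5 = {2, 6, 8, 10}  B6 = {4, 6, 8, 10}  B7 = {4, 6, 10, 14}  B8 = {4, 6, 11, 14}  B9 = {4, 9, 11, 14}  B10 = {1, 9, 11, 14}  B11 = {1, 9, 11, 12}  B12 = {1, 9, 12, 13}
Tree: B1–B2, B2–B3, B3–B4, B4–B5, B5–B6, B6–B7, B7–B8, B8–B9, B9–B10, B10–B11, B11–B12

Every vertex of G appears in some bag (union = {0, 1, 2, 3, 4, 5, 6, 7, 8, 9, 10, 11, 12, 13, 14}); every edge is covered by a bag; and for each vertex v the set of bags containing v is connected in the bag tree. The decomposition is therefore valid. The largest bag has 4 vertices, so the width is 3.

Yes; width 3.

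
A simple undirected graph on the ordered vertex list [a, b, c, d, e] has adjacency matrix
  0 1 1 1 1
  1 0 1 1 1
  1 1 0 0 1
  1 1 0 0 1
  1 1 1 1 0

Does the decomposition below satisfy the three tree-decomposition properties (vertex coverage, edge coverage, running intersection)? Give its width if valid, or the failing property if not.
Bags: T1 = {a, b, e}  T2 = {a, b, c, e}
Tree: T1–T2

No — vertex d appears in no bag.

A tree decomposition must satisfy three properties: every vertex lies in some bag; for every edge, both endpoints lie together in some bag; and for every vertex, the bags containing it form a connected subtree. Here vertex d appears in no bag, so the decomposition is invalid.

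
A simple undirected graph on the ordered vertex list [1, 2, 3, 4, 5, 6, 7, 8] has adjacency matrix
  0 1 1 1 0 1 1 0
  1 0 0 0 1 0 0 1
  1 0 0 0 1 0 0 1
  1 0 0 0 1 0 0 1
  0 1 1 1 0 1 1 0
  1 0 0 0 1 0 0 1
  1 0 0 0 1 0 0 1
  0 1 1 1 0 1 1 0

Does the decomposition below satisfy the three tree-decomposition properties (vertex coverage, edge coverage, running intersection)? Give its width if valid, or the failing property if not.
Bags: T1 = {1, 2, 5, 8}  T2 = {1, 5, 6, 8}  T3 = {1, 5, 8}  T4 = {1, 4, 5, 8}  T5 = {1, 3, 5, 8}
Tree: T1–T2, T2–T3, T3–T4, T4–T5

A tree decomposition must satisfy three properties: every vertex lies in some bag; for every edge, both endpoints lie together in some bag; and for every vertex, the bags containing it form a connected subtree. Here vertex 7 appears in no bag, so the decomposition is invalid.

No — vertex 7 appears in no bag.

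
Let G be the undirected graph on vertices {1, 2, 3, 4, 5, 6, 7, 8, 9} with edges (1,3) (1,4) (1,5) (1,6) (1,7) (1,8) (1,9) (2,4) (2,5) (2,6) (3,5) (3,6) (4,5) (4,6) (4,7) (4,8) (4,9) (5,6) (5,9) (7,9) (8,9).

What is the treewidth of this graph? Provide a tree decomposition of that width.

Treewidth 3.
Bags: B1 = {1, 4, 5, 9}  B2 = {1, 4, 5, 6}  B3 = {1, 4, 8, 9}  B4 = {1, 3, 5, 6}  B5 = {2, 4, 5, 6}  B6 = {1, 4, 7, 9}
Tree: B1–B2, B1–B3, B2–B4, B2–B5, B3–B6

Each bag holds 4 vertices, so the decomposition has width 3, which upper-bounds the treewidth. On the other hand G contains the 4-clique {1, 3, 5, 6}. A clique must lie in a single bag of any decomposition, so no decomposition can have width below 3. Combining the bounds, tw(G) = 3.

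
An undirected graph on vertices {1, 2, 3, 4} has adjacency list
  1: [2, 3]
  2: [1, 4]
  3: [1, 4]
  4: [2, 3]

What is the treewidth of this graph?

A width-2 tree decomposition is:
Bags: B1 = {1, 2, 3}  B2 = {2, 3, 4}
Tree: B1–B2
Every bag has size at most 3, so the width is 3 − 1 = 2 and tw(G) ≤ 2. For the lower bound, G contains the cycle 2–1–3–4–2, so G is not a forest; only forests have treewidth ≤ 1, hence tw(G) ≥ 2. The upper and lower bounds meet at 2, so that is the treewidth.

2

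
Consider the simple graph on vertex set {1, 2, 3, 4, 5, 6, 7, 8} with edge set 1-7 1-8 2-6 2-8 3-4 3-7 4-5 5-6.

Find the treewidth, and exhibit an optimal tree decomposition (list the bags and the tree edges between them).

Treewidth 2.
One such decomposition:
Bags: B1 = {1, 3, 7}  B2 = {1, 3, 4}  B3 = {1, 4, 5}  B4 = {1, 5, 6}  B5 = {1, 2, 6}  B6 = {1, 2, 8}
Tree: B1–B2, B2–B3, B3–B4, B4–B5, B5–B6

Every bag has size at most 3, so the width is 3 − 1 = 2 and tw(G) ≤ 2. Since 1–7–3–4–5–6–2–8–1 is a cycle in G, G is not acyclic. Forests are exactly the graphs of treewidth ≤ 1, so tw(G) ≥ 2. The upper and lower bounds meet at 2, so that is the treewidth.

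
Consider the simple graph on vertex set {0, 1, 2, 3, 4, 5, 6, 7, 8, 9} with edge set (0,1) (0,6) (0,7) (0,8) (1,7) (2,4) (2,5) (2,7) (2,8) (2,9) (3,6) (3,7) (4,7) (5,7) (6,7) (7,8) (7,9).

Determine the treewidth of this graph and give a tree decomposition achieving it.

Treewidth 2.
Bags: B1 = {2, 7, 8}  B2 = {0, 7, 8}  B3 = {0, 6, 7}  B4 = {3, 6, 7}  B5 = {2, 7, 9}  B6 = {2, 5, 7}  B7 = {2, 4, 7}  B8 = {0, 1, 7}
Tree: B1–B2, B2–B3, B3–B4, B1–B5, B1–B6, B6–B7, B2–B8

Each bag holds 3 vertices, so the decomposition has width 2, which upper-bounds the treewidth. On the other hand G contains the 3-clique {0, 7, 8}. A clique must lie in a single bag of any decomposition, so no decomposition can have width below 2. The upper and lower bounds meet at 2, so that is the treewidth.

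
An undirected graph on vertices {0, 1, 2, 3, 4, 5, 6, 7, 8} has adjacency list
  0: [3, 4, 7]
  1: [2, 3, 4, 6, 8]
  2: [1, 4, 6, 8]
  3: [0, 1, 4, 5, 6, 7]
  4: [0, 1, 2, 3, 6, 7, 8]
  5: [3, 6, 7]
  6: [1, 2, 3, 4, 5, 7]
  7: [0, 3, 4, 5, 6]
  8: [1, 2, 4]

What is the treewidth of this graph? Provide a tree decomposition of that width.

Every bag has size at most 4, so the width is 4 − 1 = 3 and tw(G) ≤ 3. On the other hand G contains the 4-clique {0, 3, 4, 7}. A clique must lie in a single bag of any decomposition, so no decomposition can have width below 3. Hence tw(G) = 3 exactly.

Treewidth 3.
One optimal decomposition is:
Bags: B1 = {1, 3, 4, 6}  B2 = {3, 4, 6, 7}  B3 = {0, 3, 4, 7}  B4 = {3, 5, 6, 7}  B5 = {1, 2, 4, 6}  B6 = {1, 2, 4, 8}
Tree: B1–B2, B2–B3, B2–B4, B1–B5, B5–B6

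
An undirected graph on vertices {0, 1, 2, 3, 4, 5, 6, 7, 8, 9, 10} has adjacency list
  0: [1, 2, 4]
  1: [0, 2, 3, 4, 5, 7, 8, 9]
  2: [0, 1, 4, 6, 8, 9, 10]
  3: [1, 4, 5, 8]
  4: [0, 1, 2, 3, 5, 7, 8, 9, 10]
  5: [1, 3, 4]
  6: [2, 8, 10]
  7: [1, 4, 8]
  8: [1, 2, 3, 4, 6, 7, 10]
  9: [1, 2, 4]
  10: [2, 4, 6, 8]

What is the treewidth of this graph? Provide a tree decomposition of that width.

Treewidth 3.
One such decomposition:
Bags: B1 = {1, 3, 4, 5}  B2 = {1, 3, 4, 8}  B3 = {1, 2, 4, 8}  B4 = {1, 4, 7, 8}  B5 = {0, 1, 2, 4}  B6 = {2, 4, 8, 10}  B7 = {1, 2, 4, 9}  B8 = {2, 6, 8, 10}
Tree: B1–B2, B2–B3, B2–B4, B3–B5, B3–B6, B5–B7, B6–B8

Each bag holds 4 vertices, so the decomposition has width 3, which upper-bounds the treewidth. For the lower bound, the 4 vertices {0, 1, 2, 4} are pairwise adjacent, and any tree decomposition puts a clique entirely inside one bag — forcing width ≥ 3. Combining the bounds, tw(G) = 3.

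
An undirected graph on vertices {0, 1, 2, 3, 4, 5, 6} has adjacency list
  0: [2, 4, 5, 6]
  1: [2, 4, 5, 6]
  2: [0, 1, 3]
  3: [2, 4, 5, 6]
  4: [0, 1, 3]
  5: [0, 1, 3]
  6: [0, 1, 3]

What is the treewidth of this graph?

A width-3 tree decomposition is:
Bags: B1 = {0, 1, 3, 4}  B2 = {0, 1, 3, 5}  B3 = {0, 1, 2, 3}  B4 = {0, 1, 3, 6}
Tree: B1–B2, B2–B3, B3–B4
Every bag has size at most 4, so the width is 4 − 1 = 3 and tw(G) ≤ 3. For the lower bound: the 4 vertex sets {3,4}, {1,5}, {0}, {2} are disjoint, each induces a connected subgraph, and every pair is joined by at least one edge of G. Contracting each set to a single vertex therefore yields K_{4} as a minor, and since treewidth is minor-monotone, tw(G) ≥ tw(K_{4}) = 3. Hence tw(G) = 3 exactly.

3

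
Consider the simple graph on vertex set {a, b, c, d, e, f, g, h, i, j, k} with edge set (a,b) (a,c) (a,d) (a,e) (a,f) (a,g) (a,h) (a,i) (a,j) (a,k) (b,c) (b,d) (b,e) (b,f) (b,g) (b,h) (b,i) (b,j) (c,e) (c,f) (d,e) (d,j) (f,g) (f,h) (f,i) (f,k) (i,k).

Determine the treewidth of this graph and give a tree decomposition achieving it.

Every bag has size at most 4, so the width is 4 − 1 = 3 and tw(G) ≤ 3. On the other hand G contains the 4-clique {a, f, i, k}. A clique must lie in a single bag of any decomposition, so no decomposition can have width below 3. Hence tw(G) = 3 exactly.

Treewidth 3.
One such decomposition:
Bags: B1 = {a, b, c, f}  B2 = {a, b, c, e}  B3 = {a, b, d, e}  B4 = {a, b, f, i}  B5 = {a, b, f, g}  B6 = {a, b, d, j}  B7 = {a, b, f, h}  B8 = {a, f, i, k}
Tree: B1–B2, B2–B3, B1–B4, B4–B5, B3–B6, B1–B7, B4–B8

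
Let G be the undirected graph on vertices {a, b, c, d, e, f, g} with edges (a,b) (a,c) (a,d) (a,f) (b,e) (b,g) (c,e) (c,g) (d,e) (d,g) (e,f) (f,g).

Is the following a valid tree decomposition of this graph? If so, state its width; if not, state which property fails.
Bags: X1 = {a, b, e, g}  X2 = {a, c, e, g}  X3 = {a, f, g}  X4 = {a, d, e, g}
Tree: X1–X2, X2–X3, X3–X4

No — edge (e,f) lies in no bag.

A tree decomposition must satisfy three properties: every vertex lies in some bag; for every edge, both endpoints lie together in some bag; and for every vertex, the bags containing it form a connected subtree. Here edge (e,f) lies in no bag, so the decomposition is invalid.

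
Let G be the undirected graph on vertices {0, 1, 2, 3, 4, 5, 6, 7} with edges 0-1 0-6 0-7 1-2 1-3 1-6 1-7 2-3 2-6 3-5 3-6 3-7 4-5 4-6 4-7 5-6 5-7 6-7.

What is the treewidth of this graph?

3

A width-3 tree decomposition is:
Bags: B1 = {1, 3, 6, 7}  B2 = {3, 5, 6, 7}  B3 = {1, 2, 3, 6}  B4 = {4, 5, 6, 7}  B5 = {0, 1, 6, 7}
Tree: B1–B2, B1–B3, B2–B4, B1–B5
The largest bag has 4 vertices, giving width 3; this decomposition certifies tw(G) ≤ 3. Conversely, {1, 2, 3, 6} is a clique of size 4, and the vertices of any clique must share a bag in every tree decomposition; so some bag has ≥ 4 vertices and tw(G) ≥ 3. The upper and lower bounds meet at 3, so that is the treewidth.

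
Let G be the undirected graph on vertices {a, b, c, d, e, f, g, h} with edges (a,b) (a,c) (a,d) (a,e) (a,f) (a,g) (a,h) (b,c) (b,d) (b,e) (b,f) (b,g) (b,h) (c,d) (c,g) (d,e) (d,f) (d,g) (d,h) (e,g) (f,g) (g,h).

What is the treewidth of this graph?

4

A width-4 tree decomposition is:
Bags: B1 = {a, b, d, f, g}  B2 = {a, b, d, g, h}  B3 = {a, b, c, d, g}  B4 = {a, b, d, e, g}
Tree: B1–B2, B2–B3, B3–B4
The largest bag has 5 vertices, giving width 4; this decomposition certifies tw(G) ≤ 4. Conversely, {a, b, d, e, g} is a clique of size 5, and the vertices of any clique must share a bag in every tree decomposition; so some bag has ≥ 5 vertices and tw(G) ≥ 4. Therefore the treewidth is 4.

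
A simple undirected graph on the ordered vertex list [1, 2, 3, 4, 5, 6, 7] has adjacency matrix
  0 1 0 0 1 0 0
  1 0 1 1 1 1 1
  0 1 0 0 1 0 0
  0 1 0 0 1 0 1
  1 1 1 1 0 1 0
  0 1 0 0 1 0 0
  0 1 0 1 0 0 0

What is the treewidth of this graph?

2

A width-2 tree decomposition is:
Bags: B1 = {2, 4, 7}  B2 = {2, 4, 5}  B3 = {2, 5, 6}  B4 = {2, 3, 5}  B5 = {1, 2, 5}
Tree: B1–B2, B2–B3, B3–B4, B4–B5
Each bag holds 3 vertices, so the decomposition has width 2, which upper-bounds the treewidth. Conversely, {1, 2, 5} is a clique of size 3, and the vertices of any clique must share a bag in every tree decomposition; so some bag has ≥ 3 vertices and tw(G) ≥ 2. The upper and lower bounds meet at 2, so that is the treewidth.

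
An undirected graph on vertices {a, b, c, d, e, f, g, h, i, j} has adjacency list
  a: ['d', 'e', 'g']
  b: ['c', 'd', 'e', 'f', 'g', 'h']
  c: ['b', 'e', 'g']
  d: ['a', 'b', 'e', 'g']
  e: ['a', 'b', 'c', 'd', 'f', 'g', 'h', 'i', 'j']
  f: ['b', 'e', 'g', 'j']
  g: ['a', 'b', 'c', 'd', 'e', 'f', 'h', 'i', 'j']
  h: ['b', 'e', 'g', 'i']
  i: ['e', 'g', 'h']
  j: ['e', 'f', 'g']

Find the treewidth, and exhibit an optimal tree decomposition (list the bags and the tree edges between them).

Treewidth 3.
One such decomposition:
Bags: B1 = {e, g, h, i}  B2 = {b, e, g, h}  B3 = {b, e, f, g}  B4 = {b, c, e, g}  B5 = {b, d, e, g}  B6 = {e, f, g, j}  B7 = {a, d, e, g}
Tree: B1–B2, B2–B3, B2–B4, B2–B5, B3–B6, B5–B7

The largest bag has 4 vertices, giving width 3; this decomposition certifies tw(G) ≤ 3. Conversely, {e, f, g, j} is a clique of size 4, and the vertices of any clique must share a bag in every tree decomposition; so some bag has ≥ 4 vertices and tw(G) ≥ 3. Hence tw(G) = 3 exactly.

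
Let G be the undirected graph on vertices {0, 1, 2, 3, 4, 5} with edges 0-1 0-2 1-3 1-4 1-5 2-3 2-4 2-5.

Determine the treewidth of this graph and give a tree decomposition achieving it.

Each bag holds 3 vertices, so the decomposition has width 2, which upper-bounds the treewidth. The edges 0–1–4–2–0 form a cycle, so G is not a tree and its treewidth is at least 2. Therefore the treewidth is 2.

Treewidth 2.
Bags: B1 = {0, 1, 2}  B2 = {1, 2, 4}  B3 = {1, 2, 3}  B4 = {1, 2, 5}
Tree: B1–B2, B2–B3, B3–B4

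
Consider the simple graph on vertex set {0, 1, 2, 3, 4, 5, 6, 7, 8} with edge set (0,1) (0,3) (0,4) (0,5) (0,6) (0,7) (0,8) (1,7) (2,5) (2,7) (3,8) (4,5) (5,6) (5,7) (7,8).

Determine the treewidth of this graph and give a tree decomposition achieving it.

The largest bag has 3 vertices, giving width 2; this decomposition certifies tw(G) ≤ 2. Conversely, {0, 3, 8} is a clique of size 3, and the vertices of any clique must share a bag in every tree decomposition; so some bag has ≥ 3 vertices and tw(G) ≥ 2. Therefore the treewidth is 2.

Treewidth 2.
One such decomposition:
Bags: B1 = {0, 7, 8}  B2 = {0, 5, 7}  B3 = {0, 3, 8}  B4 = {2, 5, 7}  B5 = {0, 5, 6}  B6 = {0, 4, 5}  B7 = {0, 1, 7}
Tree: B1–B2, B1–B3, B2–B4, B2–B5, B5–B6, B1–B7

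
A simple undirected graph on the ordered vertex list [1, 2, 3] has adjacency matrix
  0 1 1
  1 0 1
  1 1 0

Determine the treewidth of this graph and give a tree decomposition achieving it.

Treewidth 2.
One optimal decomposition is:
Bags: B1 = {1, 2, 3}
Tree: (single bag)

With just one bag of size 3, the width is 3 − 1 = 2, so tw(G) ≤ 2. On the other hand G contains the 3-clique {1, 2, 3}. A clique must lie in a single bag of any decomposition, so no decomposition can have width below 2. The upper and lower bounds meet at 2, so that is the treewidth.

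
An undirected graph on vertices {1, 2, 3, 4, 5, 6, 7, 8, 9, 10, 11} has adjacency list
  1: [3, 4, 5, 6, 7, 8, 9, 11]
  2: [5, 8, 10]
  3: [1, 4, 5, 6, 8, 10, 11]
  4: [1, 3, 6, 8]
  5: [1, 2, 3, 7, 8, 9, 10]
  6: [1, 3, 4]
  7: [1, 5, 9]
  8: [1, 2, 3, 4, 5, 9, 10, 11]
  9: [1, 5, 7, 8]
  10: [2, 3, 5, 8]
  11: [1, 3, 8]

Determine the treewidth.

3

A width-3 tree decomposition is:
Bags: B1 = {1, 3, 8, 11}  B2 = {1, 3, 5, 8}  B3 = {1, 5, 8, 9}  B4 = {3, 5, 8, 10}  B5 = {1, 3, 4, 8}  B6 = {2, 5, 8, 10}  B7 = {1, 3, 4, 6}  B8 = {1, 5, 7, 9}
Tree: B1–B2, B2–B3, B2–B4, B1–B5, B4–B6, B5–B7, B3–B8
Every bag has size at most 4, so the width is 4 − 1 = 3 and tw(G) ≤ 3. Conversely, {1, 5, 8, 9} is a clique of size 4, and the vertices of any clique must share a bag in every tree decomposition; so some bag has ≥ 4 vertices and tw(G) ≥ 3. Hence tw(G) = 3 exactly.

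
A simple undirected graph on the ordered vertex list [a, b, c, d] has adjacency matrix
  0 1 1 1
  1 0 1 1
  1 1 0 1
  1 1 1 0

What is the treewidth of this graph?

A width-3 tree decomposition is:
Bags: B1 = {a, b, c, d}
Tree: (single bag)
A single bag containing all 4 vertices is trivially a valid decomposition of width 3. For the lower bound, the 4 vertices {a, b, c, d} are pairwise adjacent, and any tree decomposition puts a clique entirely inside one bag — forcing width ≥ 3. The upper and lower bounds meet at 3, so that is the treewidth.

3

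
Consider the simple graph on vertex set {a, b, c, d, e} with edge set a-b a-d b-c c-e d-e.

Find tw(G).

2

A width-2 tree decomposition is:
Bags: B1 = {a, b, c}  B2 = {a, c, e}  B3 = {a, d, e}
Tree: B1–B2, B2–B3
The largest bag has 3 vertices, giving width 2; this decomposition certifies tw(G) ≤ 2. The edges a–b–c–e–d–a form a cycle, so G is not a tree and its treewidth is at least 2. The upper and lower bounds meet at 2, so that is the treewidth.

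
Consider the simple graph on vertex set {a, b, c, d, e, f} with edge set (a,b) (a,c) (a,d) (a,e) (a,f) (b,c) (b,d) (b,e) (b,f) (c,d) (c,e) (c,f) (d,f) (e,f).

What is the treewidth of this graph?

4

A width-4 tree decomposition is:
Bags: B1 = {a, b, c, e, f}  B2 = {a, b, c, d, f}
Tree: B1–B2
Each bag holds 5 vertices, so the decomposition has width 4, which upper-bounds the treewidth. On the other hand G contains the 5-clique {a, b, c, d, f}. A clique must lie in a single bag of any decomposition, so no decomposition can have width below 4. Therefore the treewidth is 4.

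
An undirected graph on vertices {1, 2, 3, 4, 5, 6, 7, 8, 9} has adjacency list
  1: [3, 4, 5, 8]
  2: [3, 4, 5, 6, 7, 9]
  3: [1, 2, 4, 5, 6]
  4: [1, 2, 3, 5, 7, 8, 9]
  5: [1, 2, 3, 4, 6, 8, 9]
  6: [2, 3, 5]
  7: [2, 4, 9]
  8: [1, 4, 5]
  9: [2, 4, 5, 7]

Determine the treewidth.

3

A width-3 tree decomposition is:
Bags: B1 = {2, 4, 5, 9}  B2 = {2, 3, 4, 5}  B3 = {2, 4, 7, 9}  B4 = {1, 3, 4, 5}  B5 = {2, 3, 5, 6}  B6 = {1, 4, 5, 8}
Tree: B1–B2, B1–B3, B2–B4, B2–B5, B4–B6
The largest bag has 4 vertices, giving width 3; this decomposition certifies tw(G) ≤ 3. On the other hand G contains the 4-clique {1, 4, 5, 8}. A clique must lie in a single bag of any decomposition, so no decomposition can have width below 3. The upper and lower bounds meet at 3, so that is the treewidth.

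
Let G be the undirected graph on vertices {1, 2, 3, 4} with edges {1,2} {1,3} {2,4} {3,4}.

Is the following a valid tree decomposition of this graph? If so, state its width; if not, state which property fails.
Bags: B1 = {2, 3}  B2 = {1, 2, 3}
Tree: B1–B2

A tree decomposition must satisfy three properties: every vertex lies in some bag; for every edge, both endpoints lie together in some bag; and for every vertex, the bags containing it form a connected subtree. Here vertex 4 appears in no bag, so the decomposition is invalid.

No — vertex 4 appears in no bag.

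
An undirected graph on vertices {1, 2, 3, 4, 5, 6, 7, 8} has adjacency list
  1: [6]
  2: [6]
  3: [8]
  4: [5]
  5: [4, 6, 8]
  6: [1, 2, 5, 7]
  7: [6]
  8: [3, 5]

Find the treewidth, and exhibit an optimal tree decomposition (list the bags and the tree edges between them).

The largest bag has 2 vertices, giving width 1; this decomposition certifies tw(G) ≤ 1. Any graph with an edge has treewidth ≥ 1, and G has the edge 4–5. Hence tw(G) = 1 exactly.

Treewidth 1.
Bags: B1 = {4, 5}  B2 = {5, 8}  B3 = {5, 6}  B4 = {2, 6}  B5 = {6, 7}  B6 = {3, 8}  B7 = {1, 6}
Tree: B1–B2, B1–B3, B3–B4, B4–B5, B2–B6, B5–B7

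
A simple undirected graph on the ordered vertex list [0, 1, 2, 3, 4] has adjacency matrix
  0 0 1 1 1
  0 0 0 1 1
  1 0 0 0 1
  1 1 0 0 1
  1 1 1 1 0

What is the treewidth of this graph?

2

A width-2 tree decomposition is:
Bags: B1 = {0, 3, 4}  B2 = {0, 2, 4}  B3 = {1, 3, 4}
Tree: B1–B2, B1–B3
Every bag has size at most 3, so the width is 3 − 1 = 2 and tw(G) ≤ 2. Conversely, {0, 2, 4} is a clique of size 3, and the vertices of any clique must share a bag in every tree decomposition; so some bag has ≥ 3 vertices and tw(G) ≥ 2. The upper and lower bounds meet at 2, so that is the treewidth.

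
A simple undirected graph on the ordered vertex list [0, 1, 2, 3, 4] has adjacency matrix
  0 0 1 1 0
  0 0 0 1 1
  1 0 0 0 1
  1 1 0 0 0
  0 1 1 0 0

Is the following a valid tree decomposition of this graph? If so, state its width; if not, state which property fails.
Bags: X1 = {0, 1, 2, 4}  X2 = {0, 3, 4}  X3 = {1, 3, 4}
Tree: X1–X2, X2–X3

A tree decomposition must satisfy three properties: every vertex lies in some bag; for every edge, both endpoints lie together in some bag; and for every vertex, the bags containing it form a connected subtree. Here bags containing vertex 1 are not connected in the tree, so the decomposition is invalid.

No — bags containing vertex 1 are not connected in the tree.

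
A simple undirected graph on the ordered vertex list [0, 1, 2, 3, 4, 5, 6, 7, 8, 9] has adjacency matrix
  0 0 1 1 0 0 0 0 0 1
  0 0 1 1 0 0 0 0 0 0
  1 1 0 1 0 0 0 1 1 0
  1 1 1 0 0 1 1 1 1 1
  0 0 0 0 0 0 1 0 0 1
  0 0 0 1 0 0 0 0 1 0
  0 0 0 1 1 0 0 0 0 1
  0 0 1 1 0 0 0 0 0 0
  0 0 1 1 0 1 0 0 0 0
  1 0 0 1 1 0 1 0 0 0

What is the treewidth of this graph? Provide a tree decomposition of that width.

Treewidth 2.
Bags: B1 = {1, 2, 3}  B2 = {0, 2, 3}  B3 = {0, 3, 9}  B4 = {3, 6, 9}  B5 = {2, 3, 7}  B6 = {2, 3, 8}  B7 = {4, 6, 9}  B8 = {3, 5, 8}
Tree: B1–B2, B2–B3, B3–B4, B2–B5, B5–B6, B4–B7, B6–B8

Each bag holds 3 vertices, so the decomposition has width 2, which upper-bounds the treewidth. On the other hand G contains the 3-clique {0, 3, 9}. A clique must lie in a single bag of any decomposition, so no decomposition can have width below 2. The upper and lower bounds meet at 2, so that is the treewidth.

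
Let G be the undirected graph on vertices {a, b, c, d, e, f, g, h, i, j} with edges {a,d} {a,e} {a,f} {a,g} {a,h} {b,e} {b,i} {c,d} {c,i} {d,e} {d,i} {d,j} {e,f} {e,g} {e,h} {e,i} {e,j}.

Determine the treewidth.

2

A width-2 tree decomposition is:
Bags: B1 = {d, e, j}  B2 = {a, d, e}  B3 = {d, e, i}  B4 = {a, e, h}  B5 = {c, d, i}  B6 = {a, e, g}  B7 = {b, e, i}  B8 = {a, e, f}
Tree: B1–B2, B2–B3, B2–B4, B3–B5, B4–B6, B3–B7, B4–B8
Each bag holds 3 vertices, so the decomposition has width 2, which upper-bounds the treewidth. For the lower bound, the 3 vertices {d, e, j} are pairwise adjacent, and any tree decomposition puts a clique entirely inside one bag — forcing width ≥ 2. Combining the bounds, tw(G) = 2.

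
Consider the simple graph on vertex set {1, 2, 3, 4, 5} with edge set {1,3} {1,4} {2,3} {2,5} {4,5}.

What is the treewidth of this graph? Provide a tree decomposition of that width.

Each bag holds 3 vertices, so the decomposition has width 2, which upper-bounds the treewidth. Since 5–2–3–1–4–5 is a cycle in G, G is not acyclic. Forests are exactly the graphs of treewidth ≤ 1, so tw(G) ≥ 2. Combining the bounds, tw(G) = 2.

Treewidth 2.
Bags: B1 = {2, 3, 5}  B2 = {1, 3, 5}  B3 = {1, 4, 5}
Tree: B1–B2, B2–B3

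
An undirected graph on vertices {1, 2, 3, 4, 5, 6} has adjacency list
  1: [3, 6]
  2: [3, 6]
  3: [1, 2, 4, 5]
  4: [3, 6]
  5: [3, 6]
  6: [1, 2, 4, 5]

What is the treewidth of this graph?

2

A width-2 tree decomposition is:
Bags: B1 = {1, 3, 6}  B2 = {3, 5, 6}  B3 = {2, 3, 6}  B4 = {3, 4, 6}
Tree: B1–B2, B2–B3, B3–B4
The largest bag has 3 vertices, giving width 2; this decomposition certifies tw(G) ≤ 2. Since 3–1–6–5–3 is a cycle in G, G is not acyclic. Forests are exactly the graphs of treewidth ≤ 1, so tw(G) ≥ 2. Hence tw(G) = 2 exactly.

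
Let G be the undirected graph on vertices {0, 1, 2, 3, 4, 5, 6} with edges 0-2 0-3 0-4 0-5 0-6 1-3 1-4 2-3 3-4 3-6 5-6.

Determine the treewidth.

2

A width-2 tree decomposition is:
Bags: B1 = {0, 3, 6}  B2 = {0, 3, 4}  B3 = {0, 2, 3}  B4 = {1, 3, 4}  B5 = {0, 5, 6}
Tree: B1–B2, B2–B3, B2–B4, B1–B5
Every bag has size at most 3, so the width is 3 − 1 = 2 and tw(G) ≤ 2. For the lower bound, the 3 vertices {0, 2, 3} are pairwise adjacent, and any tree decomposition puts a clique entirely inside one bag — forcing width ≥ 2. The upper and lower bounds meet at 2, so that is the treewidth.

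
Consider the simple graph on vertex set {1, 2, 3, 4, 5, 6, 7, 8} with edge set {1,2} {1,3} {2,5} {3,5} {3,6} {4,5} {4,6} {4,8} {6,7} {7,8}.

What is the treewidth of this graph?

2

A width-2 tree decomposition is:
Bags: B1 = {6, 7, 8}  B2 = {4, 6, 8}  B3 = {3, 4, 6}  B4 = {3, 4, 5}  B5 = {1, 3, 5}  B6 = {1, 2, 5}
Tree: B1–B2, B2–B3, B3–B4, B4–B5, B5–B6
The largest bag has 3 vertices, giving width 2; this decomposition certifies tw(G) ≤ 2. The edges 7–8–4–6–7 form a cycle, so G is not a tree and its treewidth is at least 2. The upper and lower bounds meet at 2, so that is the treewidth.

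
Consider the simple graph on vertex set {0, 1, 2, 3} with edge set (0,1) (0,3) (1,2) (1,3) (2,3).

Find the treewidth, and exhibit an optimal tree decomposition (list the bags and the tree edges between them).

Treewidth 2.
One such decomposition:
Bags: B1 = {1, 2, 3}  B2 = {0, 1, 3}
Tree: B1–B2

Every bag has size at most 3, so the width is 3 − 1 = 2 and tw(G) ≤ 2. On the other hand G contains the 3-clique {0, 1, 3}. A clique must lie in a single bag of any decomposition, so no decomposition can have width below 2. Therefore the treewidth is 2.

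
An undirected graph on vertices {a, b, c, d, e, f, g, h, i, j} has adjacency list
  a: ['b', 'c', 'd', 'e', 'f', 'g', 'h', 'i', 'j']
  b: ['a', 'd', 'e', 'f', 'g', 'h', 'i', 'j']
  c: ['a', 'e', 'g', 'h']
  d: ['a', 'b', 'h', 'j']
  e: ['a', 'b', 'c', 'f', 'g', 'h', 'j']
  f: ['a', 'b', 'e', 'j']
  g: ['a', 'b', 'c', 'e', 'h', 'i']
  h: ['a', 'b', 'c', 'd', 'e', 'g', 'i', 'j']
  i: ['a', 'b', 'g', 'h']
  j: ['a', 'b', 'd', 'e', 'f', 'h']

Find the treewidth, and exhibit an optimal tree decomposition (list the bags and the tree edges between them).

Every bag has size at most 5, so the width is 5 − 1 = 4 and tw(G) ≤ 4. Conversely, {a, c, e, g, h} is a clique of size 5, and the vertices of any clique must share a bag in every tree decomposition; so some bag has ≥ 5 vertices and tw(G) ≥ 4. Hence tw(G) = 4 exactly.

Treewidth 4.
One optimal decomposition is:
Bags: B1 = {a, b, e, h, j}  B2 = {a, b, e, g, h}  B3 = {a, b, g, h, i}  B4 = {a, c, e, g, h}  B5 = {a, b, d, h, j}  B6 = {a, b, e, f, j}
Tree: B1–B2, B2–B3, B2–B4, B1–B5, B1–B6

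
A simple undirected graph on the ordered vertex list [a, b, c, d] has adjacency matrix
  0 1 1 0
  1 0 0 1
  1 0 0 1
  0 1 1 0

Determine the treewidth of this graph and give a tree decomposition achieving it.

Each bag holds 3 vertices, so the decomposition has width 2, which upper-bounds the treewidth. Since b–d–c–a–b is a cycle in G, G is not acyclic. Forests are exactly the graphs of treewidth ≤ 1, so tw(G) ≥ 2. Combining the bounds, tw(G) = 2.

Treewidth 2.
One optimal decomposition is:
Bags: B1 = {b, c, d}  B2 = {a, b, c}
Tree: B1–B2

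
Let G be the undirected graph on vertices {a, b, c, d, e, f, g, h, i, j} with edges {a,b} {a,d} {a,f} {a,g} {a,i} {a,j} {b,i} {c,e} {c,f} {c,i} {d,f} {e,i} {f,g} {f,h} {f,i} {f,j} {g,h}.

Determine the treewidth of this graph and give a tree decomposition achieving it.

Treewidth 2.
One optimal decomposition is:
Bags: B1 = {a, b, i}  B2 = {a, f, i}  B3 = {a, f, j}  B4 = {c, f, i}  B5 = {c, e, i}  B6 = {a, f, g}  B7 = {f, g, h}  B8 = {a, d, f}
Tree: B1–B2, B2–B3, B2–B4, B4–B5, B2–B6, B6–B7, B3–B8

Every bag has size at most 3, so the width is 3 − 1 = 2 and tw(G) ≤ 2. On the other hand G contains the 3-clique {c, e, i}. A clique must lie in a single bag of any decomposition, so no decomposition can have width below 2. Therefore the treewidth is 2.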